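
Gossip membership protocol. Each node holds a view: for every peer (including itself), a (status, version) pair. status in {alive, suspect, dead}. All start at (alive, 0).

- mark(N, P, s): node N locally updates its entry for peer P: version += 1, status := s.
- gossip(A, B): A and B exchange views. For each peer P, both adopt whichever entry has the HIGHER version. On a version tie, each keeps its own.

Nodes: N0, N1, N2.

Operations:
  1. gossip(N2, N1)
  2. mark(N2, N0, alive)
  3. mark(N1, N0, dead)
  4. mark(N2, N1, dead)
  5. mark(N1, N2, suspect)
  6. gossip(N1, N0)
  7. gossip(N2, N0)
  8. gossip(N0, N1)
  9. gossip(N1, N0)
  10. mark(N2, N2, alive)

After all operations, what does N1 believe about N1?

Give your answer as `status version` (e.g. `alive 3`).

Answer: dead 1

Derivation:
Op 1: gossip N2<->N1 -> N2.N0=(alive,v0) N2.N1=(alive,v0) N2.N2=(alive,v0) | N1.N0=(alive,v0) N1.N1=(alive,v0) N1.N2=(alive,v0)
Op 2: N2 marks N0=alive -> (alive,v1)
Op 3: N1 marks N0=dead -> (dead,v1)
Op 4: N2 marks N1=dead -> (dead,v1)
Op 5: N1 marks N2=suspect -> (suspect,v1)
Op 6: gossip N1<->N0 -> N1.N0=(dead,v1) N1.N1=(alive,v0) N1.N2=(suspect,v1) | N0.N0=(dead,v1) N0.N1=(alive,v0) N0.N2=(suspect,v1)
Op 7: gossip N2<->N0 -> N2.N0=(alive,v1) N2.N1=(dead,v1) N2.N2=(suspect,v1) | N0.N0=(dead,v1) N0.N1=(dead,v1) N0.N2=(suspect,v1)
Op 8: gossip N0<->N1 -> N0.N0=(dead,v1) N0.N1=(dead,v1) N0.N2=(suspect,v1) | N1.N0=(dead,v1) N1.N1=(dead,v1) N1.N2=(suspect,v1)
Op 9: gossip N1<->N0 -> N1.N0=(dead,v1) N1.N1=(dead,v1) N1.N2=(suspect,v1) | N0.N0=(dead,v1) N0.N1=(dead,v1) N0.N2=(suspect,v1)
Op 10: N2 marks N2=alive -> (alive,v2)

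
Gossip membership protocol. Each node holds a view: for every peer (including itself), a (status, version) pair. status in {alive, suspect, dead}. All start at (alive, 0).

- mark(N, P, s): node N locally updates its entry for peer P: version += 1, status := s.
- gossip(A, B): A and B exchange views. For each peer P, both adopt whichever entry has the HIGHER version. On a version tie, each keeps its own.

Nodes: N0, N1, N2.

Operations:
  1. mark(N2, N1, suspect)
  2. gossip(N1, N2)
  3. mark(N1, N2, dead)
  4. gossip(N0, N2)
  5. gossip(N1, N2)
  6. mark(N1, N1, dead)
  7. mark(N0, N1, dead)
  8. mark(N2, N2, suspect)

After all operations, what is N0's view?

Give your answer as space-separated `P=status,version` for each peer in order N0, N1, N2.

Answer: N0=alive,0 N1=dead,2 N2=alive,0

Derivation:
Op 1: N2 marks N1=suspect -> (suspect,v1)
Op 2: gossip N1<->N2 -> N1.N0=(alive,v0) N1.N1=(suspect,v1) N1.N2=(alive,v0) | N2.N0=(alive,v0) N2.N1=(suspect,v1) N2.N2=(alive,v0)
Op 3: N1 marks N2=dead -> (dead,v1)
Op 4: gossip N0<->N2 -> N0.N0=(alive,v0) N0.N1=(suspect,v1) N0.N2=(alive,v0) | N2.N0=(alive,v0) N2.N1=(suspect,v1) N2.N2=(alive,v0)
Op 5: gossip N1<->N2 -> N1.N0=(alive,v0) N1.N1=(suspect,v1) N1.N2=(dead,v1) | N2.N0=(alive,v0) N2.N1=(suspect,v1) N2.N2=(dead,v1)
Op 6: N1 marks N1=dead -> (dead,v2)
Op 7: N0 marks N1=dead -> (dead,v2)
Op 8: N2 marks N2=suspect -> (suspect,v2)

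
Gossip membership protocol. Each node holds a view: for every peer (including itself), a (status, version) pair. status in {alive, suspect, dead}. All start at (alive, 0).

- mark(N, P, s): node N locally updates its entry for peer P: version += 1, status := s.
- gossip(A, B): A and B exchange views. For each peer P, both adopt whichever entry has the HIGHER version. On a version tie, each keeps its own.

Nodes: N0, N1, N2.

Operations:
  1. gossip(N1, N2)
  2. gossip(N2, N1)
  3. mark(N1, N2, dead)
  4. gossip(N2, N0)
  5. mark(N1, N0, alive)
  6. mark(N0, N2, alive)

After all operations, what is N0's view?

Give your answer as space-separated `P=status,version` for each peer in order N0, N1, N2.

Op 1: gossip N1<->N2 -> N1.N0=(alive,v0) N1.N1=(alive,v0) N1.N2=(alive,v0) | N2.N0=(alive,v0) N2.N1=(alive,v0) N2.N2=(alive,v0)
Op 2: gossip N2<->N1 -> N2.N0=(alive,v0) N2.N1=(alive,v0) N2.N2=(alive,v0) | N1.N0=(alive,v0) N1.N1=(alive,v0) N1.N2=(alive,v0)
Op 3: N1 marks N2=dead -> (dead,v1)
Op 4: gossip N2<->N0 -> N2.N0=(alive,v0) N2.N1=(alive,v0) N2.N2=(alive,v0) | N0.N0=(alive,v0) N0.N1=(alive,v0) N0.N2=(alive,v0)
Op 5: N1 marks N0=alive -> (alive,v1)
Op 6: N0 marks N2=alive -> (alive,v1)

Answer: N0=alive,0 N1=alive,0 N2=alive,1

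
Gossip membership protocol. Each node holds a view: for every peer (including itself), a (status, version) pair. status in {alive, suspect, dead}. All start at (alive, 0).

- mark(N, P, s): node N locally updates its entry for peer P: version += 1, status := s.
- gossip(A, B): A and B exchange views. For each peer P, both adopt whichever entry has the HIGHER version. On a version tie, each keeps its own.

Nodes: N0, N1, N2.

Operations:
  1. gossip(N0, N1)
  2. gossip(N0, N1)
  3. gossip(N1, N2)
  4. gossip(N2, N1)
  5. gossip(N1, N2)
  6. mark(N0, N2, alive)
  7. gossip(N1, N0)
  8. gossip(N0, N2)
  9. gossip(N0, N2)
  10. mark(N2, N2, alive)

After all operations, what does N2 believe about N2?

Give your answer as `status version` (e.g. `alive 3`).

Answer: alive 2

Derivation:
Op 1: gossip N0<->N1 -> N0.N0=(alive,v0) N0.N1=(alive,v0) N0.N2=(alive,v0) | N1.N0=(alive,v0) N1.N1=(alive,v0) N1.N2=(alive,v0)
Op 2: gossip N0<->N1 -> N0.N0=(alive,v0) N0.N1=(alive,v0) N0.N2=(alive,v0) | N1.N0=(alive,v0) N1.N1=(alive,v0) N1.N2=(alive,v0)
Op 3: gossip N1<->N2 -> N1.N0=(alive,v0) N1.N1=(alive,v0) N1.N2=(alive,v0) | N2.N0=(alive,v0) N2.N1=(alive,v0) N2.N2=(alive,v0)
Op 4: gossip N2<->N1 -> N2.N0=(alive,v0) N2.N1=(alive,v0) N2.N2=(alive,v0) | N1.N0=(alive,v0) N1.N1=(alive,v0) N1.N2=(alive,v0)
Op 5: gossip N1<->N2 -> N1.N0=(alive,v0) N1.N1=(alive,v0) N1.N2=(alive,v0) | N2.N0=(alive,v0) N2.N1=(alive,v0) N2.N2=(alive,v0)
Op 6: N0 marks N2=alive -> (alive,v1)
Op 7: gossip N1<->N0 -> N1.N0=(alive,v0) N1.N1=(alive,v0) N1.N2=(alive,v1) | N0.N0=(alive,v0) N0.N1=(alive,v0) N0.N2=(alive,v1)
Op 8: gossip N0<->N2 -> N0.N0=(alive,v0) N0.N1=(alive,v0) N0.N2=(alive,v1) | N2.N0=(alive,v0) N2.N1=(alive,v0) N2.N2=(alive,v1)
Op 9: gossip N0<->N2 -> N0.N0=(alive,v0) N0.N1=(alive,v0) N0.N2=(alive,v1) | N2.N0=(alive,v0) N2.N1=(alive,v0) N2.N2=(alive,v1)
Op 10: N2 marks N2=alive -> (alive,v2)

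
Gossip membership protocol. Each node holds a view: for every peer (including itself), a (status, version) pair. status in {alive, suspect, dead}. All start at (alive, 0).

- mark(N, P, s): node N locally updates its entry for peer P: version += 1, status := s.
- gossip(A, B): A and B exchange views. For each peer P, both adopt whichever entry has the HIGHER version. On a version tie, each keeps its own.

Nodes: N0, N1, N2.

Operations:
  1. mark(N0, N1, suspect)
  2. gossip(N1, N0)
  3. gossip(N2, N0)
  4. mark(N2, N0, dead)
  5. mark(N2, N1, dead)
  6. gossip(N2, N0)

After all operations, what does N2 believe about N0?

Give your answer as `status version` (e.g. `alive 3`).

Op 1: N0 marks N1=suspect -> (suspect,v1)
Op 2: gossip N1<->N0 -> N1.N0=(alive,v0) N1.N1=(suspect,v1) N1.N2=(alive,v0) | N0.N0=(alive,v0) N0.N1=(suspect,v1) N0.N2=(alive,v0)
Op 3: gossip N2<->N0 -> N2.N0=(alive,v0) N2.N1=(suspect,v1) N2.N2=(alive,v0) | N0.N0=(alive,v0) N0.N1=(suspect,v1) N0.N2=(alive,v0)
Op 4: N2 marks N0=dead -> (dead,v1)
Op 5: N2 marks N1=dead -> (dead,v2)
Op 6: gossip N2<->N0 -> N2.N0=(dead,v1) N2.N1=(dead,v2) N2.N2=(alive,v0) | N0.N0=(dead,v1) N0.N1=(dead,v2) N0.N2=(alive,v0)

Answer: dead 1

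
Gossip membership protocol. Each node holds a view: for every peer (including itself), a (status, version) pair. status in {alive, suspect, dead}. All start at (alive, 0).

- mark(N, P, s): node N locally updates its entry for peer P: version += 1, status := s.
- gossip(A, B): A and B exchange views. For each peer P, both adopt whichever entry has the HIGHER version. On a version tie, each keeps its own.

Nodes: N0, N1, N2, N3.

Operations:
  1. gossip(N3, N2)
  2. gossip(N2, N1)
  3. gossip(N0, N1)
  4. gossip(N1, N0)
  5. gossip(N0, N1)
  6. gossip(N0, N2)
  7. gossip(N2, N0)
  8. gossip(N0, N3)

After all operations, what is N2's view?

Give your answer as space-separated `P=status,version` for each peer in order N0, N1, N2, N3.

Answer: N0=alive,0 N1=alive,0 N2=alive,0 N3=alive,0

Derivation:
Op 1: gossip N3<->N2 -> N3.N0=(alive,v0) N3.N1=(alive,v0) N3.N2=(alive,v0) N3.N3=(alive,v0) | N2.N0=(alive,v0) N2.N1=(alive,v0) N2.N2=(alive,v0) N2.N3=(alive,v0)
Op 2: gossip N2<->N1 -> N2.N0=(alive,v0) N2.N1=(alive,v0) N2.N2=(alive,v0) N2.N3=(alive,v0) | N1.N0=(alive,v0) N1.N1=(alive,v0) N1.N2=(alive,v0) N1.N3=(alive,v0)
Op 3: gossip N0<->N1 -> N0.N0=(alive,v0) N0.N1=(alive,v0) N0.N2=(alive,v0) N0.N3=(alive,v0) | N1.N0=(alive,v0) N1.N1=(alive,v0) N1.N2=(alive,v0) N1.N3=(alive,v0)
Op 4: gossip N1<->N0 -> N1.N0=(alive,v0) N1.N1=(alive,v0) N1.N2=(alive,v0) N1.N3=(alive,v0) | N0.N0=(alive,v0) N0.N1=(alive,v0) N0.N2=(alive,v0) N0.N3=(alive,v0)
Op 5: gossip N0<->N1 -> N0.N0=(alive,v0) N0.N1=(alive,v0) N0.N2=(alive,v0) N0.N3=(alive,v0) | N1.N0=(alive,v0) N1.N1=(alive,v0) N1.N2=(alive,v0) N1.N3=(alive,v0)
Op 6: gossip N0<->N2 -> N0.N0=(alive,v0) N0.N1=(alive,v0) N0.N2=(alive,v0) N0.N3=(alive,v0) | N2.N0=(alive,v0) N2.N1=(alive,v0) N2.N2=(alive,v0) N2.N3=(alive,v0)
Op 7: gossip N2<->N0 -> N2.N0=(alive,v0) N2.N1=(alive,v0) N2.N2=(alive,v0) N2.N3=(alive,v0) | N0.N0=(alive,v0) N0.N1=(alive,v0) N0.N2=(alive,v0) N0.N3=(alive,v0)
Op 8: gossip N0<->N3 -> N0.N0=(alive,v0) N0.N1=(alive,v0) N0.N2=(alive,v0) N0.N3=(alive,v0) | N3.N0=(alive,v0) N3.N1=(alive,v0) N3.N2=(alive,v0) N3.N3=(alive,v0)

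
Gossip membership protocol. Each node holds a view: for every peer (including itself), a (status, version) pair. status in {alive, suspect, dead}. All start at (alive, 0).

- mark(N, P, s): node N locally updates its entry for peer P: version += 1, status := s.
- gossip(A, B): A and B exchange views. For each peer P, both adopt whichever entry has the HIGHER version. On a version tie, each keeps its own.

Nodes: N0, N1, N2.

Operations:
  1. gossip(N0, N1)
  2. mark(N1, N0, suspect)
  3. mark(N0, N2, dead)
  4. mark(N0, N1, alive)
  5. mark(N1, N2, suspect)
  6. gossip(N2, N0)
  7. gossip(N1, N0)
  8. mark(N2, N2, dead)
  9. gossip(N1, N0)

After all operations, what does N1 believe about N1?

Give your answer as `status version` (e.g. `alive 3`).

Answer: alive 1

Derivation:
Op 1: gossip N0<->N1 -> N0.N0=(alive,v0) N0.N1=(alive,v0) N0.N2=(alive,v0) | N1.N0=(alive,v0) N1.N1=(alive,v0) N1.N2=(alive,v0)
Op 2: N1 marks N0=suspect -> (suspect,v1)
Op 3: N0 marks N2=dead -> (dead,v1)
Op 4: N0 marks N1=alive -> (alive,v1)
Op 5: N1 marks N2=suspect -> (suspect,v1)
Op 6: gossip N2<->N0 -> N2.N0=(alive,v0) N2.N1=(alive,v1) N2.N2=(dead,v1) | N0.N0=(alive,v0) N0.N1=(alive,v1) N0.N2=(dead,v1)
Op 7: gossip N1<->N0 -> N1.N0=(suspect,v1) N1.N1=(alive,v1) N1.N2=(suspect,v1) | N0.N0=(suspect,v1) N0.N1=(alive,v1) N0.N2=(dead,v1)
Op 8: N2 marks N2=dead -> (dead,v2)
Op 9: gossip N1<->N0 -> N1.N0=(suspect,v1) N1.N1=(alive,v1) N1.N2=(suspect,v1) | N0.N0=(suspect,v1) N0.N1=(alive,v1) N0.N2=(dead,v1)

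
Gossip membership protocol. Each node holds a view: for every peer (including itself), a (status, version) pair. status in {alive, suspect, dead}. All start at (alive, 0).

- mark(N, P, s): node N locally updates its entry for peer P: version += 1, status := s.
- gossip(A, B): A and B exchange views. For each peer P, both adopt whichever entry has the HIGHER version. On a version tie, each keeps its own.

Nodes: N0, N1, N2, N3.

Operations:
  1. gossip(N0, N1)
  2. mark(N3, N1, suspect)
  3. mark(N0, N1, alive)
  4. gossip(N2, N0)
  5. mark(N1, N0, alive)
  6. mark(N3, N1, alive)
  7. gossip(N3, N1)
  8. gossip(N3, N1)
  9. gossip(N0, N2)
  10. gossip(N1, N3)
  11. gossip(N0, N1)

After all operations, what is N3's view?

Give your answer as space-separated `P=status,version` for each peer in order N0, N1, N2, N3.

Answer: N0=alive,1 N1=alive,2 N2=alive,0 N3=alive,0

Derivation:
Op 1: gossip N0<->N1 -> N0.N0=(alive,v0) N0.N1=(alive,v0) N0.N2=(alive,v0) N0.N3=(alive,v0) | N1.N0=(alive,v0) N1.N1=(alive,v0) N1.N2=(alive,v0) N1.N3=(alive,v0)
Op 2: N3 marks N1=suspect -> (suspect,v1)
Op 3: N0 marks N1=alive -> (alive,v1)
Op 4: gossip N2<->N0 -> N2.N0=(alive,v0) N2.N1=(alive,v1) N2.N2=(alive,v0) N2.N3=(alive,v0) | N0.N0=(alive,v0) N0.N1=(alive,v1) N0.N2=(alive,v0) N0.N3=(alive,v0)
Op 5: N1 marks N0=alive -> (alive,v1)
Op 6: N3 marks N1=alive -> (alive,v2)
Op 7: gossip N3<->N1 -> N3.N0=(alive,v1) N3.N1=(alive,v2) N3.N2=(alive,v0) N3.N3=(alive,v0) | N1.N0=(alive,v1) N1.N1=(alive,v2) N1.N2=(alive,v0) N1.N3=(alive,v0)
Op 8: gossip N3<->N1 -> N3.N0=(alive,v1) N3.N1=(alive,v2) N3.N2=(alive,v0) N3.N3=(alive,v0) | N1.N0=(alive,v1) N1.N1=(alive,v2) N1.N2=(alive,v0) N1.N3=(alive,v0)
Op 9: gossip N0<->N2 -> N0.N0=(alive,v0) N0.N1=(alive,v1) N0.N2=(alive,v0) N0.N3=(alive,v0) | N2.N0=(alive,v0) N2.N1=(alive,v1) N2.N2=(alive,v0) N2.N3=(alive,v0)
Op 10: gossip N1<->N3 -> N1.N0=(alive,v1) N1.N1=(alive,v2) N1.N2=(alive,v0) N1.N3=(alive,v0) | N3.N0=(alive,v1) N3.N1=(alive,v2) N3.N2=(alive,v0) N3.N3=(alive,v0)
Op 11: gossip N0<->N1 -> N0.N0=(alive,v1) N0.N1=(alive,v2) N0.N2=(alive,v0) N0.N3=(alive,v0) | N1.N0=(alive,v1) N1.N1=(alive,v2) N1.N2=(alive,v0) N1.N3=(alive,v0)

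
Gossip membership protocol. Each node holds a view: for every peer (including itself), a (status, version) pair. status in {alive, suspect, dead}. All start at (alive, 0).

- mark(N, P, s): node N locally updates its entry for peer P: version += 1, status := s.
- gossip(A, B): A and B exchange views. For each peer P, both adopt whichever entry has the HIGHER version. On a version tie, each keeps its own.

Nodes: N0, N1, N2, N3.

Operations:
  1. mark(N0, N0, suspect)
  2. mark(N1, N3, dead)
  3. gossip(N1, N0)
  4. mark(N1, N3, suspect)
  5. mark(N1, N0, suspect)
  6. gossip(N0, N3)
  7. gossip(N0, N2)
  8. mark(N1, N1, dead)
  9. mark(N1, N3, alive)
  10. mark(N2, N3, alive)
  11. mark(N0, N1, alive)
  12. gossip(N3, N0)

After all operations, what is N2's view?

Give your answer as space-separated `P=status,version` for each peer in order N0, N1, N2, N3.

Answer: N0=suspect,1 N1=alive,0 N2=alive,0 N3=alive,2

Derivation:
Op 1: N0 marks N0=suspect -> (suspect,v1)
Op 2: N1 marks N3=dead -> (dead,v1)
Op 3: gossip N1<->N0 -> N1.N0=(suspect,v1) N1.N1=(alive,v0) N1.N2=(alive,v0) N1.N3=(dead,v1) | N0.N0=(suspect,v1) N0.N1=(alive,v0) N0.N2=(alive,v0) N0.N3=(dead,v1)
Op 4: N1 marks N3=suspect -> (suspect,v2)
Op 5: N1 marks N0=suspect -> (suspect,v2)
Op 6: gossip N0<->N3 -> N0.N0=(suspect,v1) N0.N1=(alive,v0) N0.N2=(alive,v0) N0.N3=(dead,v1) | N3.N0=(suspect,v1) N3.N1=(alive,v0) N3.N2=(alive,v0) N3.N3=(dead,v1)
Op 7: gossip N0<->N2 -> N0.N0=(suspect,v1) N0.N1=(alive,v0) N0.N2=(alive,v0) N0.N3=(dead,v1) | N2.N0=(suspect,v1) N2.N1=(alive,v0) N2.N2=(alive,v0) N2.N3=(dead,v1)
Op 8: N1 marks N1=dead -> (dead,v1)
Op 9: N1 marks N3=alive -> (alive,v3)
Op 10: N2 marks N3=alive -> (alive,v2)
Op 11: N0 marks N1=alive -> (alive,v1)
Op 12: gossip N3<->N0 -> N3.N0=(suspect,v1) N3.N1=(alive,v1) N3.N2=(alive,v0) N3.N3=(dead,v1) | N0.N0=(suspect,v1) N0.N1=(alive,v1) N0.N2=(alive,v0) N0.N3=(dead,v1)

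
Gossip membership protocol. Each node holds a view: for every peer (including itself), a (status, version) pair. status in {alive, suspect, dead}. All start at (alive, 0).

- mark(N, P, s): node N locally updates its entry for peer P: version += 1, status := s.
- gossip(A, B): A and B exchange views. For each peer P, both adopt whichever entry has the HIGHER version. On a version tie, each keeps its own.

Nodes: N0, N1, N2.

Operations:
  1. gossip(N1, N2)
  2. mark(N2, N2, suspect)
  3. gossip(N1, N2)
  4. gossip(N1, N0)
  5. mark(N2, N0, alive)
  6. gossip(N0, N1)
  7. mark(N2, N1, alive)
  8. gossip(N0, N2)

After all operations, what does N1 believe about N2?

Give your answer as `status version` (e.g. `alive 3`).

Op 1: gossip N1<->N2 -> N1.N0=(alive,v0) N1.N1=(alive,v0) N1.N2=(alive,v0) | N2.N0=(alive,v0) N2.N1=(alive,v0) N2.N2=(alive,v0)
Op 2: N2 marks N2=suspect -> (suspect,v1)
Op 3: gossip N1<->N2 -> N1.N0=(alive,v0) N1.N1=(alive,v0) N1.N2=(suspect,v1) | N2.N0=(alive,v0) N2.N1=(alive,v0) N2.N2=(suspect,v1)
Op 4: gossip N1<->N0 -> N1.N0=(alive,v0) N1.N1=(alive,v0) N1.N2=(suspect,v1) | N0.N0=(alive,v0) N0.N1=(alive,v0) N0.N2=(suspect,v1)
Op 5: N2 marks N0=alive -> (alive,v1)
Op 6: gossip N0<->N1 -> N0.N0=(alive,v0) N0.N1=(alive,v0) N0.N2=(suspect,v1) | N1.N0=(alive,v0) N1.N1=(alive,v0) N1.N2=(suspect,v1)
Op 7: N2 marks N1=alive -> (alive,v1)
Op 8: gossip N0<->N2 -> N0.N0=(alive,v1) N0.N1=(alive,v1) N0.N2=(suspect,v1) | N2.N0=(alive,v1) N2.N1=(alive,v1) N2.N2=(suspect,v1)

Answer: suspect 1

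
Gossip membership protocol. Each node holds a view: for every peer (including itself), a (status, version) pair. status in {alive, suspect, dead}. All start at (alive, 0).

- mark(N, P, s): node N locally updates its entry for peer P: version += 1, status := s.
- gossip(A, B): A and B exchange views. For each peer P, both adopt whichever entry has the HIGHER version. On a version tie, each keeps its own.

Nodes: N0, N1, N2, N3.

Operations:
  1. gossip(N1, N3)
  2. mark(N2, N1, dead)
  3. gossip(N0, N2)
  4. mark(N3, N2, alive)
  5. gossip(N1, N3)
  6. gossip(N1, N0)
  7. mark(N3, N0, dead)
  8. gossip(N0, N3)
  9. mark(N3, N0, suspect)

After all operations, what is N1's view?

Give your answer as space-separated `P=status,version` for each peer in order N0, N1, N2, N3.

Answer: N0=alive,0 N1=dead,1 N2=alive,1 N3=alive,0

Derivation:
Op 1: gossip N1<->N3 -> N1.N0=(alive,v0) N1.N1=(alive,v0) N1.N2=(alive,v0) N1.N3=(alive,v0) | N3.N0=(alive,v0) N3.N1=(alive,v0) N3.N2=(alive,v0) N3.N3=(alive,v0)
Op 2: N2 marks N1=dead -> (dead,v1)
Op 3: gossip N0<->N2 -> N0.N0=(alive,v0) N0.N1=(dead,v1) N0.N2=(alive,v0) N0.N3=(alive,v0) | N2.N0=(alive,v0) N2.N1=(dead,v1) N2.N2=(alive,v0) N2.N3=(alive,v0)
Op 4: N3 marks N2=alive -> (alive,v1)
Op 5: gossip N1<->N3 -> N1.N0=(alive,v0) N1.N1=(alive,v0) N1.N2=(alive,v1) N1.N3=(alive,v0) | N3.N0=(alive,v0) N3.N1=(alive,v0) N3.N2=(alive,v1) N3.N3=(alive,v0)
Op 6: gossip N1<->N0 -> N1.N0=(alive,v0) N1.N1=(dead,v1) N1.N2=(alive,v1) N1.N3=(alive,v0) | N0.N0=(alive,v0) N0.N1=(dead,v1) N0.N2=(alive,v1) N0.N3=(alive,v0)
Op 7: N3 marks N0=dead -> (dead,v1)
Op 8: gossip N0<->N3 -> N0.N0=(dead,v1) N0.N1=(dead,v1) N0.N2=(alive,v1) N0.N3=(alive,v0) | N3.N0=(dead,v1) N3.N1=(dead,v1) N3.N2=(alive,v1) N3.N3=(alive,v0)
Op 9: N3 marks N0=suspect -> (suspect,v2)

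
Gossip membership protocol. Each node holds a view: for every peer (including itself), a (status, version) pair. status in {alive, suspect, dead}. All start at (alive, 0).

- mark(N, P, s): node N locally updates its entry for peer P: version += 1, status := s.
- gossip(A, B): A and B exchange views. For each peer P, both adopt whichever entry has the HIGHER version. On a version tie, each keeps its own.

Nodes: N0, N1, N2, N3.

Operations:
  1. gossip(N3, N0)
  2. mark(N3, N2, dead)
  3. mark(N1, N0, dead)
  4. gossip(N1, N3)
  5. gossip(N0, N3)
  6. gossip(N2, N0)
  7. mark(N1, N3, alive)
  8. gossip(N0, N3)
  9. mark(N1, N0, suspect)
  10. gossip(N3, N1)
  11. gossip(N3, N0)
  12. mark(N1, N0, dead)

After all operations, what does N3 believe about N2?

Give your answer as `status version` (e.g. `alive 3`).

Op 1: gossip N3<->N0 -> N3.N0=(alive,v0) N3.N1=(alive,v0) N3.N2=(alive,v0) N3.N3=(alive,v0) | N0.N0=(alive,v0) N0.N1=(alive,v0) N0.N2=(alive,v0) N0.N3=(alive,v0)
Op 2: N3 marks N2=dead -> (dead,v1)
Op 3: N1 marks N0=dead -> (dead,v1)
Op 4: gossip N1<->N3 -> N1.N0=(dead,v1) N1.N1=(alive,v0) N1.N2=(dead,v1) N1.N3=(alive,v0) | N3.N0=(dead,v1) N3.N1=(alive,v0) N3.N2=(dead,v1) N3.N3=(alive,v0)
Op 5: gossip N0<->N3 -> N0.N0=(dead,v1) N0.N1=(alive,v0) N0.N2=(dead,v1) N0.N3=(alive,v0) | N3.N0=(dead,v1) N3.N1=(alive,v0) N3.N2=(dead,v1) N3.N3=(alive,v0)
Op 6: gossip N2<->N0 -> N2.N0=(dead,v1) N2.N1=(alive,v0) N2.N2=(dead,v1) N2.N3=(alive,v0) | N0.N0=(dead,v1) N0.N1=(alive,v0) N0.N2=(dead,v1) N0.N3=(alive,v0)
Op 7: N1 marks N3=alive -> (alive,v1)
Op 8: gossip N0<->N3 -> N0.N0=(dead,v1) N0.N1=(alive,v0) N0.N2=(dead,v1) N0.N3=(alive,v0) | N3.N0=(dead,v1) N3.N1=(alive,v0) N3.N2=(dead,v1) N3.N3=(alive,v0)
Op 9: N1 marks N0=suspect -> (suspect,v2)
Op 10: gossip N3<->N1 -> N3.N0=(suspect,v2) N3.N1=(alive,v0) N3.N2=(dead,v1) N3.N3=(alive,v1) | N1.N0=(suspect,v2) N1.N1=(alive,v0) N1.N2=(dead,v1) N1.N3=(alive,v1)
Op 11: gossip N3<->N0 -> N3.N0=(suspect,v2) N3.N1=(alive,v0) N3.N2=(dead,v1) N3.N3=(alive,v1) | N0.N0=(suspect,v2) N0.N1=(alive,v0) N0.N2=(dead,v1) N0.N3=(alive,v1)
Op 12: N1 marks N0=dead -> (dead,v3)

Answer: dead 1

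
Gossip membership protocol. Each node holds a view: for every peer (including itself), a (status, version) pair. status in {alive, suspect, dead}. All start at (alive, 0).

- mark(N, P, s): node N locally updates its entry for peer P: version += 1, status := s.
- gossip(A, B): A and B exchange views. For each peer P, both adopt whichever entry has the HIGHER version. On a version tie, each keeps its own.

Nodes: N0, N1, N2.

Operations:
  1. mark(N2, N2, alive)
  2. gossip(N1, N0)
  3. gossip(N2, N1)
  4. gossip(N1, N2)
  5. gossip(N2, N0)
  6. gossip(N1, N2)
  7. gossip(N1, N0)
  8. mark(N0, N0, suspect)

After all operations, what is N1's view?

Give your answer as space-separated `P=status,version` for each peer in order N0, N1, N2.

Op 1: N2 marks N2=alive -> (alive,v1)
Op 2: gossip N1<->N0 -> N1.N0=(alive,v0) N1.N1=(alive,v0) N1.N2=(alive,v0) | N0.N0=(alive,v0) N0.N1=(alive,v0) N0.N2=(alive,v0)
Op 3: gossip N2<->N1 -> N2.N0=(alive,v0) N2.N1=(alive,v0) N2.N2=(alive,v1) | N1.N0=(alive,v0) N1.N1=(alive,v0) N1.N2=(alive,v1)
Op 4: gossip N1<->N2 -> N1.N0=(alive,v0) N1.N1=(alive,v0) N1.N2=(alive,v1) | N2.N0=(alive,v0) N2.N1=(alive,v0) N2.N2=(alive,v1)
Op 5: gossip N2<->N0 -> N2.N0=(alive,v0) N2.N1=(alive,v0) N2.N2=(alive,v1) | N0.N0=(alive,v0) N0.N1=(alive,v0) N0.N2=(alive,v1)
Op 6: gossip N1<->N2 -> N1.N0=(alive,v0) N1.N1=(alive,v0) N1.N2=(alive,v1) | N2.N0=(alive,v0) N2.N1=(alive,v0) N2.N2=(alive,v1)
Op 7: gossip N1<->N0 -> N1.N0=(alive,v0) N1.N1=(alive,v0) N1.N2=(alive,v1) | N0.N0=(alive,v0) N0.N1=(alive,v0) N0.N2=(alive,v1)
Op 8: N0 marks N0=suspect -> (suspect,v1)

Answer: N0=alive,0 N1=alive,0 N2=alive,1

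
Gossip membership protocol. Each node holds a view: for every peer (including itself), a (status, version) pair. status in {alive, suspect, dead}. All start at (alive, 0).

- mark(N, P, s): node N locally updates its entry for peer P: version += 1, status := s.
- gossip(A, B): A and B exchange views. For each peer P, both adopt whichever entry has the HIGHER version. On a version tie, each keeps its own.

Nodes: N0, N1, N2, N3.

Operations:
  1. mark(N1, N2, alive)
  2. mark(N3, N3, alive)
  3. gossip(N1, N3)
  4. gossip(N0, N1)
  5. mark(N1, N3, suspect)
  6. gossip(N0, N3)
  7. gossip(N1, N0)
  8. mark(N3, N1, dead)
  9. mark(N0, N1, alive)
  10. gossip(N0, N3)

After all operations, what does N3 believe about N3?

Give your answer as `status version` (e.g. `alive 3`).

Op 1: N1 marks N2=alive -> (alive,v1)
Op 2: N3 marks N3=alive -> (alive,v1)
Op 3: gossip N1<->N3 -> N1.N0=(alive,v0) N1.N1=(alive,v0) N1.N2=(alive,v1) N1.N3=(alive,v1) | N3.N0=(alive,v0) N3.N1=(alive,v0) N3.N2=(alive,v1) N3.N3=(alive,v1)
Op 4: gossip N0<->N1 -> N0.N0=(alive,v0) N0.N1=(alive,v0) N0.N2=(alive,v1) N0.N3=(alive,v1) | N1.N0=(alive,v0) N1.N1=(alive,v0) N1.N2=(alive,v1) N1.N3=(alive,v1)
Op 5: N1 marks N3=suspect -> (suspect,v2)
Op 6: gossip N0<->N3 -> N0.N0=(alive,v0) N0.N1=(alive,v0) N0.N2=(alive,v1) N0.N3=(alive,v1) | N3.N0=(alive,v0) N3.N1=(alive,v0) N3.N2=(alive,v1) N3.N3=(alive,v1)
Op 7: gossip N1<->N0 -> N1.N0=(alive,v0) N1.N1=(alive,v0) N1.N2=(alive,v1) N1.N3=(suspect,v2) | N0.N0=(alive,v0) N0.N1=(alive,v0) N0.N2=(alive,v1) N0.N3=(suspect,v2)
Op 8: N3 marks N1=dead -> (dead,v1)
Op 9: N0 marks N1=alive -> (alive,v1)
Op 10: gossip N0<->N3 -> N0.N0=(alive,v0) N0.N1=(alive,v1) N0.N2=(alive,v1) N0.N3=(suspect,v2) | N3.N0=(alive,v0) N3.N1=(dead,v1) N3.N2=(alive,v1) N3.N3=(suspect,v2)

Answer: suspect 2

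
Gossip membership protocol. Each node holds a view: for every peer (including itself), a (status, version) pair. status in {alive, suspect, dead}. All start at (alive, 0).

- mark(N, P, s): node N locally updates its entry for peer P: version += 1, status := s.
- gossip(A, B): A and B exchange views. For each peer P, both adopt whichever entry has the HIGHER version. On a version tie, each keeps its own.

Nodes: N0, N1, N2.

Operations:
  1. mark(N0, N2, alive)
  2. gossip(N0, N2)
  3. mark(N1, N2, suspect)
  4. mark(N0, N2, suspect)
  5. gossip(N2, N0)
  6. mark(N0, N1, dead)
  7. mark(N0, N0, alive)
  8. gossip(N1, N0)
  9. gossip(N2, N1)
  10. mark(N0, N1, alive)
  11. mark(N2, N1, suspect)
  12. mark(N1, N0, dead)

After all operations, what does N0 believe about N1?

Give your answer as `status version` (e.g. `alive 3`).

Answer: alive 2

Derivation:
Op 1: N0 marks N2=alive -> (alive,v1)
Op 2: gossip N0<->N2 -> N0.N0=(alive,v0) N0.N1=(alive,v0) N0.N2=(alive,v1) | N2.N0=(alive,v0) N2.N1=(alive,v0) N2.N2=(alive,v1)
Op 3: N1 marks N2=suspect -> (suspect,v1)
Op 4: N0 marks N2=suspect -> (suspect,v2)
Op 5: gossip N2<->N0 -> N2.N0=(alive,v0) N2.N1=(alive,v0) N2.N2=(suspect,v2) | N0.N0=(alive,v0) N0.N1=(alive,v0) N0.N2=(suspect,v2)
Op 6: N0 marks N1=dead -> (dead,v1)
Op 7: N0 marks N0=alive -> (alive,v1)
Op 8: gossip N1<->N0 -> N1.N0=(alive,v1) N1.N1=(dead,v1) N1.N2=(suspect,v2) | N0.N0=(alive,v1) N0.N1=(dead,v1) N0.N2=(suspect,v2)
Op 9: gossip N2<->N1 -> N2.N0=(alive,v1) N2.N1=(dead,v1) N2.N2=(suspect,v2) | N1.N0=(alive,v1) N1.N1=(dead,v1) N1.N2=(suspect,v2)
Op 10: N0 marks N1=alive -> (alive,v2)
Op 11: N2 marks N1=suspect -> (suspect,v2)
Op 12: N1 marks N0=dead -> (dead,v2)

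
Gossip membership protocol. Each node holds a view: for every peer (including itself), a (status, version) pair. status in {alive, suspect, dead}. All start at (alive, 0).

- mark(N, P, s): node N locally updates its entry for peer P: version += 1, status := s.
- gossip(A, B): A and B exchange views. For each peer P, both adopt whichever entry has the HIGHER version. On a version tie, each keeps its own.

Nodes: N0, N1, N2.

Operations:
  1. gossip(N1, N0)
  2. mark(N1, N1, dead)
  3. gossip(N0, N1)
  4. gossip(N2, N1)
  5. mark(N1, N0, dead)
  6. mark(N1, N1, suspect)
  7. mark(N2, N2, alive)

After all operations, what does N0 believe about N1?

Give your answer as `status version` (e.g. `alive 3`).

Answer: dead 1

Derivation:
Op 1: gossip N1<->N0 -> N1.N0=(alive,v0) N1.N1=(alive,v0) N1.N2=(alive,v0) | N0.N0=(alive,v0) N0.N1=(alive,v0) N0.N2=(alive,v0)
Op 2: N1 marks N1=dead -> (dead,v1)
Op 3: gossip N0<->N1 -> N0.N0=(alive,v0) N0.N1=(dead,v1) N0.N2=(alive,v0) | N1.N0=(alive,v0) N1.N1=(dead,v1) N1.N2=(alive,v0)
Op 4: gossip N2<->N1 -> N2.N0=(alive,v0) N2.N1=(dead,v1) N2.N2=(alive,v0) | N1.N0=(alive,v0) N1.N1=(dead,v1) N1.N2=(alive,v0)
Op 5: N1 marks N0=dead -> (dead,v1)
Op 6: N1 marks N1=suspect -> (suspect,v2)
Op 7: N2 marks N2=alive -> (alive,v1)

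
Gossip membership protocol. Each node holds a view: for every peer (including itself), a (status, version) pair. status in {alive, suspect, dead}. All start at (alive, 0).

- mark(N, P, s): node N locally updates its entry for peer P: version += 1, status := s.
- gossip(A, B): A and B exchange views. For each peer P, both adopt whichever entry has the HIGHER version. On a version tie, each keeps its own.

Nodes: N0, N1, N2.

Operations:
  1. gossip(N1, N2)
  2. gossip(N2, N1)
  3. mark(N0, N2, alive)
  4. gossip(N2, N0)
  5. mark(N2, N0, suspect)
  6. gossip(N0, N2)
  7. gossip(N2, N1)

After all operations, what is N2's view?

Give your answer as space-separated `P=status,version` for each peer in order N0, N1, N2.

Answer: N0=suspect,1 N1=alive,0 N2=alive,1

Derivation:
Op 1: gossip N1<->N2 -> N1.N0=(alive,v0) N1.N1=(alive,v0) N1.N2=(alive,v0) | N2.N0=(alive,v0) N2.N1=(alive,v0) N2.N2=(alive,v0)
Op 2: gossip N2<->N1 -> N2.N0=(alive,v0) N2.N1=(alive,v0) N2.N2=(alive,v0) | N1.N0=(alive,v0) N1.N1=(alive,v0) N1.N2=(alive,v0)
Op 3: N0 marks N2=alive -> (alive,v1)
Op 4: gossip N2<->N0 -> N2.N0=(alive,v0) N2.N1=(alive,v0) N2.N2=(alive,v1) | N0.N0=(alive,v0) N0.N1=(alive,v0) N0.N2=(alive,v1)
Op 5: N2 marks N0=suspect -> (suspect,v1)
Op 6: gossip N0<->N2 -> N0.N0=(suspect,v1) N0.N1=(alive,v0) N0.N2=(alive,v1) | N2.N0=(suspect,v1) N2.N1=(alive,v0) N2.N2=(alive,v1)
Op 7: gossip N2<->N1 -> N2.N0=(suspect,v1) N2.N1=(alive,v0) N2.N2=(alive,v1) | N1.N0=(suspect,v1) N1.N1=(alive,v0) N1.N2=(alive,v1)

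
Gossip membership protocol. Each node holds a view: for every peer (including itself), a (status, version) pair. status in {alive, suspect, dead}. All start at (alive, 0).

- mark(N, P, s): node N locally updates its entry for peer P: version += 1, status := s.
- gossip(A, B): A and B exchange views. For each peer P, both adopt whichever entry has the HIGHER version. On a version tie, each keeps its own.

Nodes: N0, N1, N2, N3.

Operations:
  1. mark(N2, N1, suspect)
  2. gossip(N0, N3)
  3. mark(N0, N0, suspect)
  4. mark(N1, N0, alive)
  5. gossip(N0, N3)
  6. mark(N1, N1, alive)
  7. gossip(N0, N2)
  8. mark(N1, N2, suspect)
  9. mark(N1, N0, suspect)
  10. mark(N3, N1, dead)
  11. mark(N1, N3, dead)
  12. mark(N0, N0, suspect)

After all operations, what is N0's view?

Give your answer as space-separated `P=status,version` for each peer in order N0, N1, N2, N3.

Op 1: N2 marks N1=suspect -> (suspect,v1)
Op 2: gossip N0<->N3 -> N0.N0=(alive,v0) N0.N1=(alive,v0) N0.N2=(alive,v0) N0.N3=(alive,v0) | N3.N0=(alive,v0) N3.N1=(alive,v0) N3.N2=(alive,v0) N3.N3=(alive,v0)
Op 3: N0 marks N0=suspect -> (suspect,v1)
Op 4: N1 marks N0=alive -> (alive,v1)
Op 5: gossip N0<->N3 -> N0.N0=(suspect,v1) N0.N1=(alive,v0) N0.N2=(alive,v0) N0.N3=(alive,v0) | N3.N0=(suspect,v1) N3.N1=(alive,v0) N3.N2=(alive,v0) N3.N3=(alive,v0)
Op 6: N1 marks N1=alive -> (alive,v1)
Op 7: gossip N0<->N2 -> N0.N0=(suspect,v1) N0.N1=(suspect,v1) N0.N2=(alive,v0) N0.N3=(alive,v0) | N2.N0=(suspect,v1) N2.N1=(suspect,v1) N2.N2=(alive,v0) N2.N3=(alive,v0)
Op 8: N1 marks N2=suspect -> (suspect,v1)
Op 9: N1 marks N0=suspect -> (suspect,v2)
Op 10: N3 marks N1=dead -> (dead,v1)
Op 11: N1 marks N3=dead -> (dead,v1)
Op 12: N0 marks N0=suspect -> (suspect,v2)

Answer: N0=suspect,2 N1=suspect,1 N2=alive,0 N3=alive,0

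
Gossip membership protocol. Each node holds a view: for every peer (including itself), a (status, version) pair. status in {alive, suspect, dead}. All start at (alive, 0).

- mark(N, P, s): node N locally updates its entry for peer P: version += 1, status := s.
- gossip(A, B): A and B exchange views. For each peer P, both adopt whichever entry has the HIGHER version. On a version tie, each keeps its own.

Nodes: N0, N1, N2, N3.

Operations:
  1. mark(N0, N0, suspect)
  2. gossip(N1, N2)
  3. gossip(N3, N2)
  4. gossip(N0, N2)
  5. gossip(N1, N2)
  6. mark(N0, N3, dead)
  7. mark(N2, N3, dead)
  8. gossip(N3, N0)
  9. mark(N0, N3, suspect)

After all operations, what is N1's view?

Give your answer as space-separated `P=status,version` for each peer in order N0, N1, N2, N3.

Answer: N0=suspect,1 N1=alive,0 N2=alive,0 N3=alive,0

Derivation:
Op 1: N0 marks N0=suspect -> (suspect,v1)
Op 2: gossip N1<->N2 -> N1.N0=(alive,v0) N1.N1=(alive,v0) N1.N2=(alive,v0) N1.N3=(alive,v0) | N2.N0=(alive,v0) N2.N1=(alive,v0) N2.N2=(alive,v0) N2.N3=(alive,v0)
Op 3: gossip N3<->N2 -> N3.N0=(alive,v0) N3.N1=(alive,v0) N3.N2=(alive,v0) N3.N3=(alive,v0) | N2.N0=(alive,v0) N2.N1=(alive,v0) N2.N2=(alive,v0) N2.N3=(alive,v0)
Op 4: gossip N0<->N2 -> N0.N0=(suspect,v1) N0.N1=(alive,v0) N0.N2=(alive,v0) N0.N3=(alive,v0) | N2.N0=(suspect,v1) N2.N1=(alive,v0) N2.N2=(alive,v0) N2.N3=(alive,v0)
Op 5: gossip N1<->N2 -> N1.N0=(suspect,v1) N1.N1=(alive,v0) N1.N2=(alive,v0) N1.N3=(alive,v0) | N2.N0=(suspect,v1) N2.N1=(alive,v0) N2.N2=(alive,v0) N2.N3=(alive,v0)
Op 6: N0 marks N3=dead -> (dead,v1)
Op 7: N2 marks N3=dead -> (dead,v1)
Op 8: gossip N3<->N0 -> N3.N0=(suspect,v1) N3.N1=(alive,v0) N3.N2=(alive,v0) N3.N3=(dead,v1) | N0.N0=(suspect,v1) N0.N1=(alive,v0) N0.N2=(alive,v0) N0.N3=(dead,v1)
Op 9: N0 marks N3=suspect -> (suspect,v2)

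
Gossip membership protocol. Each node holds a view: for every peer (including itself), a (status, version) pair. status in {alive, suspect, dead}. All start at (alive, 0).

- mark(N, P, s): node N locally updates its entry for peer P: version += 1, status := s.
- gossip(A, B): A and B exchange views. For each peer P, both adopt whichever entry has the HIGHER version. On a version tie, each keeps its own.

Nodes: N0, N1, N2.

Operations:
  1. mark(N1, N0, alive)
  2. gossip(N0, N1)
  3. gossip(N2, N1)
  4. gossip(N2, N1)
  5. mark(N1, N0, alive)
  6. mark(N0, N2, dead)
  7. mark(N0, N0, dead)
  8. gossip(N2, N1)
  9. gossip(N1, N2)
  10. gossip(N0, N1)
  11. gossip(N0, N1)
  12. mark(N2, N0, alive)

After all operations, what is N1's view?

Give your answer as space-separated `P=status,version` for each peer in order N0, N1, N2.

Op 1: N1 marks N0=alive -> (alive,v1)
Op 2: gossip N0<->N1 -> N0.N0=(alive,v1) N0.N1=(alive,v0) N0.N2=(alive,v0) | N1.N0=(alive,v1) N1.N1=(alive,v0) N1.N2=(alive,v0)
Op 3: gossip N2<->N1 -> N2.N0=(alive,v1) N2.N1=(alive,v0) N2.N2=(alive,v0) | N1.N0=(alive,v1) N1.N1=(alive,v0) N1.N2=(alive,v0)
Op 4: gossip N2<->N1 -> N2.N0=(alive,v1) N2.N1=(alive,v0) N2.N2=(alive,v0) | N1.N0=(alive,v1) N1.N1=(alive,v0) N1.N2=(alive,v0)
Op 5: N1 marks N0=alive -> (alive,v2)
Op 6: N0 marks N2=dead -> (dead,v1)
Op 7: N0 marks N0=dead -> (dead,v2)
Op 8: gossip N2<->N1 -> N2.N0=(alive,v2) N2.N1=(alive,v0) N2.N2=(alive,v0) | N1.N0=(alive,v2) N1.N1=(alive,v0) N1.N2=(alive,v0)
Op 9: gossip N1<->N2 -> N1.N0=(alive,v2) N1.N1=(alive,v0) N1.N2=(alive,v0) | N2.N0=(alive,v2) N2.N1=(alive,v0) N2.N2=(alive,v0)
Op 10: gossip N0<->N1 -> N0.N0=(dead,v2) N0.N1=(alive,v0) N0.N2=(dead,v1) | N1.N0=(alive,v2) N1.N1=(alive,v0) N1.N2=(dead,v1)
Op 11: gossip N0<->N1 -> N0.N0=(dead,v2) N0.N1=(alive,v0) N0.N2=(dead,v1) | N1.N0=(alive,v2) N1.N1=(alive,v0) N1.N2=(dead,v1)
Op 12: N2 marks N0=alive -> (alive,v3)

Answer: N0=alive,2 N1=alive,0 N2=dead,1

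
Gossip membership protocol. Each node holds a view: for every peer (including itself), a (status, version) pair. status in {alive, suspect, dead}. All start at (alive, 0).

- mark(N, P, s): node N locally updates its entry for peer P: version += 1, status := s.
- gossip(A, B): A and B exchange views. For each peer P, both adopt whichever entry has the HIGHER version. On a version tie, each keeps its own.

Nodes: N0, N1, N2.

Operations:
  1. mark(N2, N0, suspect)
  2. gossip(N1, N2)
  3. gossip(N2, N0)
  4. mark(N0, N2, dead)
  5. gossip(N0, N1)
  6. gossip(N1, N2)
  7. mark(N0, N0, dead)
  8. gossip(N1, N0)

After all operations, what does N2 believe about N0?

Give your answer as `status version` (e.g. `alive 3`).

Answer: suspect 1

Derivation:
Op 1: N2 marks N0=suspect -> (suspect,v1)
Op 2: gossip N1<->N2 -> N1.N0=(suspect,v1) N1.N1=(alive,v0) N1.N2=(alive,v0) | N2.N0=(suspect,v1) N2.N1=(alive,v0) N2.N2=(alive,v0)
Op 3: gossip N2<->N0 -> N2.N0=(suspect,v1) N2.N1=(alive,v0) N2.N2=(alive,v0) | N0.N0=(suspect,v1) N0.N1=(alive,v0) N0.N2=(alive,v0)
Op 4: N0 marks N2=dead -> (dead,v1)
Op 5: gossip N0<->N1 -> N0.N0=(suspect,v1) N0.N1=(alive,v0) N0.N2=(dead,v1) | N1.N0=(suspect,v1) N1.N1=(alive,v0) N1.N2=(dead,v1)
Op 6: gossip N1<->N2 -> N1.N0=(suspect,v1) N1.N1=(alive,v0) N1.N2=(dead,v1) | N2.N0=(suspect,v1) N2.N1=(alive,v0) N2.N2=(dead,v1)
Op 7: N0 marks N0=dead -> (dead,v2)
Op 8: gossip N1<->N0 -> N1.N0=(dead,v2) N1.N1=(alive,v0) N1.N2=(dead,v1) | N0.N0=(dead,v2) N0.N1=(alive,v0) N0.N2=(dead,v1)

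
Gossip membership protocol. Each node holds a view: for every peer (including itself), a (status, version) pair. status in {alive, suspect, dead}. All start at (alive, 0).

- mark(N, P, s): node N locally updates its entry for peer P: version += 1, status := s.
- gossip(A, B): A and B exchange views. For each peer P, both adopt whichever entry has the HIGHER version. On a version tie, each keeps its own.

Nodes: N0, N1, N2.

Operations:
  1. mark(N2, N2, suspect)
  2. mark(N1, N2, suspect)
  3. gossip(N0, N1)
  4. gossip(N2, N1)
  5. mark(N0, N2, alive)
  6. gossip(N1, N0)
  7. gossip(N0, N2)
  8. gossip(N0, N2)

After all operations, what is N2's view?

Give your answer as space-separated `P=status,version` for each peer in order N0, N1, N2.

Op 1: N2 marks N2=suspect -> (suspect,v1)
Op 2: N1 marks N2=suspect -> (suspect,v1)
Op 3: gossip N0<->N1 -> N0.N0=(alive,v0) N0.N1=(alive,v0) N0.N2=(suspect,v1) | N1.N0=(alive,v0) N1.N1=(alive,v0) N1.N2=(suspect,v1)
Op 4: gossip N2<->N1 -> N2.N0=(alive,v0) N2.N1=(alive,v0) N2.N2=(suspect,v1) | N1.N0=(alive,v0) N1.N1=(alive,v0) N1.N2=(suspect,v1)
Op 5: N0 marks N2=alive -> (alive,v2)
Op 6: gossip N1<->N0 -> N1.N0=(alive,v0) N1.N1=(alive,v0) N1.N2=(alive,v2) | N0.N0=(alive,v0) N0.N1=(alive,v0) N0.N2=(alive,v2)
Op 7: gossip N0<->N2 -> N0.N0=(alive,v0) N0.N1=(alive,v0) N0.N2=(alive,v2) | N2.N0=(alive,v0) N2.N1=(alive,v0) N2.N2=(alive,v2)
Op 8: gossip N0<->N2 -> N0.N0=(alive,v0) N0.N1=(alive,v0) N0.N2=(alive,v2) | N2.N0=(alive,v0) N2.N1=(alive,v0) N2.N2=(alive,v2)

Answer: N0=alive,0 N1=alive,0 N2=alive,2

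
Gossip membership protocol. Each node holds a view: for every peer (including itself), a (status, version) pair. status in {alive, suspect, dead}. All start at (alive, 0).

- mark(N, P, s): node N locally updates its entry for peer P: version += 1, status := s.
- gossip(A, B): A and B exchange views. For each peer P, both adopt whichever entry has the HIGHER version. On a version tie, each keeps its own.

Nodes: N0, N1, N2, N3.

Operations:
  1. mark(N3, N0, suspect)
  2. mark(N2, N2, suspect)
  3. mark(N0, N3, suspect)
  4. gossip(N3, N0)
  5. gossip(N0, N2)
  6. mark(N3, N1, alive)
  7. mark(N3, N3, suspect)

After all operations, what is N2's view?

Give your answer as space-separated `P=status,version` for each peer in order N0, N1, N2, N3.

Op 1: N3 marks N0=suspect -> (suspect,v1)
Op 2: N2 marks N2=suspect -> (suspect,v1)
Op 3: N0 marks N3=suspect -> (suspect,v1)
Op 4: gossip N3<->N0 -> N3.N0=(suspect,v1) N3.N1=(alive,v0) N3.N2=(alive,v0) N3.N3=(suspect,v1) | N0.N0=(suspect,v1) N0.N1=(alive,v0) N0.N2=(alive,v0) N0.N3=(suspect,v1)
Op 5: gossip N0<->N2 -> N0.N0=(suspect,v1) N0.N1=(alive,v0) N0.N2=(suspect,v1) N0.N3=(suspect,v1) | N2.N0=(suspect,v1) N2.N1=(alive,v0) N2.N2=(suspect,v1) N2.N3=(suspect,v1)
Op 6: N3 marks N1=alive -> (alive,v1)
Op 7: N3 marks N3=suspect -> (suspect,v2)

Answer: N0=suspect,1 N1=alive,0 N2=suspect,1 N3=suspect,1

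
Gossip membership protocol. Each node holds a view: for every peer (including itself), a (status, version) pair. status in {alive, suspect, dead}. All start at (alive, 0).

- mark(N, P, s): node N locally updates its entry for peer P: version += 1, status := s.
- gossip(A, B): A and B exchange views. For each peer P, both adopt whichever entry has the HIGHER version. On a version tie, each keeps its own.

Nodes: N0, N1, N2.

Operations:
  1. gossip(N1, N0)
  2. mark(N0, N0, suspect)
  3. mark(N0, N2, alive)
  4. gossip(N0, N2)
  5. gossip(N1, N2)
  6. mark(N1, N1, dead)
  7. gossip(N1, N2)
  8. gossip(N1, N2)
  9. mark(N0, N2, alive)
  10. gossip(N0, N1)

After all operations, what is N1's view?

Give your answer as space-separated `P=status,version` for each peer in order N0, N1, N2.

Op 1: gossip N1<->N0 -> N1.N0=(alive,v0) N1.N1=(alive,v0) N1.N2=(alive,v0) | N0.N0=(alive,v0) N0.N1=(alive,v0) N0.N2=(alive,v0)
Op 2: N0 marks N0=suspect -> (suspect,v1)
Op 3: N0 marks N2=alive -> (alive,v1)
Op 4: gossip N0<->N2 -> N0.N0=(suspect,v1) N0.N1=(alive,v0) N0.N2=(alive,v1) | N2.N0=(suspect,v1) N2.N1=(alive,v0) N2.N2=(alive,v1)
Op 5: gossip N1<->N2 -> N1.N0=(suspect,v1) N1.N1=(alive,v0) N1.N2=(alive,v1) | N2.N0=(suspect,v1) N2.N1=(alive,v0) N2.N2=(alive,v1)
Op 6: N1 marks N1=dead -> (dead,v1)
Op 7: gossip N1<->N2 -> N1.N0=(suspect,v1) N1.N1=(dead,v1) N1.N2=(alive,v1) | N2.N0=(suspect,v1) N2.N1=(dead,v1) N2.N2=(alive,v1)
Op 8: gossip N1<->N2 -> N1.N0=(suspect,v1) N1.N1=(dead,v1) N1.N2=(alive,v1) | N2.N0=(suspect,v1) N2.N1=(dead,v1) N2.N2=(alive,v1)
Op 9: N0 marks N2=alive -> (alive,v2)
Op 10: gossip N0<->N1 -> N0.N0=(suspect,v1) N0.N1=(dead,v1) N0.N2=(alive,v2) | N1.N0=(suspect,v1) N1.N1=(dead,v1) N1.N2=(alive,v2)

Answer: N0=suspect,1 N1=dead,1 N2=alive,2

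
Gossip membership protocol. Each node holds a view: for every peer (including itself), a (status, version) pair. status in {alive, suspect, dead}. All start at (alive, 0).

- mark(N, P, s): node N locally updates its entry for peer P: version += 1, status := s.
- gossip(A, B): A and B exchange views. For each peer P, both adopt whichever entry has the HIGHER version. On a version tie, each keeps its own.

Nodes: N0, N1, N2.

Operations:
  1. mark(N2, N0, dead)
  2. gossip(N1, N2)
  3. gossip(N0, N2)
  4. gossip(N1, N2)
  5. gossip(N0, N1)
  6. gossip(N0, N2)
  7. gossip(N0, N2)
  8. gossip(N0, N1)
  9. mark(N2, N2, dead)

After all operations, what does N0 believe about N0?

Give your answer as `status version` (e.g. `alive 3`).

Answer: dead 1

Derivation:
Op 1: N2 marks N0=dead -> (dead,v1)
Op 2: gossip N1<->N2 -> N1.N0=(dead,v1) N1.N1=(alive,v0) N1.N2=(alive,v0) | N2.N0=(dead,v1) N2.N1=(alive,v0) N2.N2=(alive,v0)
Op 3: gossip N0<->N2 -> N0.N0=(dead,v1) N0.N1=(alive,v0) N0.N2=(alive,v0) | N2.N0=(dead,v1) N2.N1=(alive,v0) N2.N2=(alive,v0)
Op 4: gossip N1<->N2 -> N1.N0=(dead,v1) N1.N1=(alive,v0) N1.N2=(alive,v0) | N2.N0=(dead,v1) N2.N1=(alive,v0) N2.N2=(alive,v0)
Op 5: gossip N0<->N1 -> N0.N0=(dead,v1) N0.N1=(alive,v0) N0.N2=(alive,v0) | N1.N0=(dead,v1) N1.N1=(alive,v0) N1.N2=(alive,v0)
Op 6: gossip N0<->N2 -> N0.N0=(dead,v1) N0.N1=(alive,v0) N0.N2=(alive,v0) | N2.N0=(dead,v1) N2.N1=(alive,v0) N2.N2=(alive,v0)
Op 7: gossip N0<->N2 -> N0.N0=(dead,v1) N0.N1=(alive,v0) N0.N2=(alive,v0) | N2.N0=(dead,v1) N2.N1=(alive,v0) N2.N2=(alive,v0)
Op 8: gossip N0<->N1 -> N0.N0=(dead,v1) N0.N1=(alive,v0) N0.N2=(alive,v0) | N1.N0=(dead,v1) N1.N1=(alive,v0) N1.N2=(alive,v0)
Op 9: N2 marks N2=dead -> (dead,v1)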